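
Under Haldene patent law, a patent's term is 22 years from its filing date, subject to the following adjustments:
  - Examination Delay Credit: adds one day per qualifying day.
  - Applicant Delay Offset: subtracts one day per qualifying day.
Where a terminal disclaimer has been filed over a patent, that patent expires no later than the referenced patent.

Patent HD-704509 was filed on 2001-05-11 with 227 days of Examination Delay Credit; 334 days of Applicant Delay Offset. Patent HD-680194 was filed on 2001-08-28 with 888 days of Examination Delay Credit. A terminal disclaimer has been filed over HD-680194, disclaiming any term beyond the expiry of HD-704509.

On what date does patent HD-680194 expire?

Natural term of HD-680194:
  Base: filing + 22 years → 28 August 2023.
  Examination Delay Credit: +888 days → 1 February 2026.
Expiry of referenced patent HD-704509:
  Base: filing + 22 years → 11 May 2023.
  Examination Delay Credit: +227 days → 24 December 2023.
  Applicant Delay Offset: −334 days → 24 January 2023.
Terminal disclaimer: HD-680194 expires on the earlier of 1 February 2026 and 24 January 2023.

January 24, 2023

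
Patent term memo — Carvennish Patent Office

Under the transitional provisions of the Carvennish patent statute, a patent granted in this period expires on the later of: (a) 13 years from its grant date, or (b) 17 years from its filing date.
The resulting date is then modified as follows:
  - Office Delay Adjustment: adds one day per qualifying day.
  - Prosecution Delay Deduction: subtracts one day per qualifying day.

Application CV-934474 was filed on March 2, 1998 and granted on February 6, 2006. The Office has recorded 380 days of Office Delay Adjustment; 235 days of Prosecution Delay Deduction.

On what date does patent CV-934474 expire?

July 1, 2019

(a) grant + 13 years → 6 February 2019.
(b) filing + 17 years → 2 March 2015.
Later of the two: 6 February 2019.
Office Delay Adjustment: +380 days → 21 February 2020.
Prosecution Delay Deduction: −235 days → 1 July 2019.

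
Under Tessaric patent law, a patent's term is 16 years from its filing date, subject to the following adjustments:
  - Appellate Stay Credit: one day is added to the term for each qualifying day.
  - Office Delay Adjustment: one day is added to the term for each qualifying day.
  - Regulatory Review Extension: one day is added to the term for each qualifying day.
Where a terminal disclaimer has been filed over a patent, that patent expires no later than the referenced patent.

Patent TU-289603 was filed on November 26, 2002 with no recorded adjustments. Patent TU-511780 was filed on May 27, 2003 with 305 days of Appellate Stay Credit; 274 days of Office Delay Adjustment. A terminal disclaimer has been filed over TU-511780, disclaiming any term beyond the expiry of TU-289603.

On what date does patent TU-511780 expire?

Natural term of TU-511780:
  Base: filing + 16 years → 27 May 2019.
  Appellate Stay Credit: +305 days → 27 March 2020.
  Office Delay Adjustment: +274 days → 26 December 2020.
Expiry of referenced patent TU-289603:
  Base: filing + 16 years → 26 November 2018.
Terminal disclaimer: TU-511780 expires on the earlier of 26 December 2020 and 26 November 2018.

2018-11-26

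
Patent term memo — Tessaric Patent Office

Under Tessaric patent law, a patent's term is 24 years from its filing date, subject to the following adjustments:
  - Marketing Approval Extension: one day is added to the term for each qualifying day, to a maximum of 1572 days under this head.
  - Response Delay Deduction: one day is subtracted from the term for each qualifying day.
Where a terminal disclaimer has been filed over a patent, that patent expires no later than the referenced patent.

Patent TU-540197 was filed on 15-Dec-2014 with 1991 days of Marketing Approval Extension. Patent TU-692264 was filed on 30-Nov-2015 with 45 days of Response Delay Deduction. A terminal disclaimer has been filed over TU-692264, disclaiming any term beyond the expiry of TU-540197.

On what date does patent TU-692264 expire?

Natural term of TU-692264:
  Base: filing + 24 years → 30 November 2039.
  Response Delay Deduction: −45 days → 16 October 2039.
Expiry of referenced patent TU-540197:
  Base: filing + 24 years → 15 December 2038.
  Marketing Approval Extension: 1991 days claimed exceeds the 1572-day cap, so +1572 days → 5 April 2043.
Terminal disclaimer: TU-692264 expires on the earlier of 16 October 2039 and 5 April 2043.

October 16, 2039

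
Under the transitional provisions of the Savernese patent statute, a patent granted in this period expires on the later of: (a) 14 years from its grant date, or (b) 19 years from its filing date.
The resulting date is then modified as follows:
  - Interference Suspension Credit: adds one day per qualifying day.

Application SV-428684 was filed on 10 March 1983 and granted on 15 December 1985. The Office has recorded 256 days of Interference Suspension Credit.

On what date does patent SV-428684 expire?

2002-11-21

(a) grant + 14 years → 15 December 1999.
(b) filing + 19 years → 10 March 2002.
Later of the two: 10 March 2002.
Interference Suspension Credit: +256 days → 21 November 2002.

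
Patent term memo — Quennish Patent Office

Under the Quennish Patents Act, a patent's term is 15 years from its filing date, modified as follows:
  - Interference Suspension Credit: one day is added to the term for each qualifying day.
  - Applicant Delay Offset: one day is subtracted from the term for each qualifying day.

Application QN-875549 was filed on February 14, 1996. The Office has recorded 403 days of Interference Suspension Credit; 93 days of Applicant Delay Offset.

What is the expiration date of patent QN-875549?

Base term: filing date + 15 years → 14 February 2011.
Interference Suspension Credit: +403 days → 23 March 2012.
Applicant Delay Offset: −93 days → 21 December 2011.

2011-12-21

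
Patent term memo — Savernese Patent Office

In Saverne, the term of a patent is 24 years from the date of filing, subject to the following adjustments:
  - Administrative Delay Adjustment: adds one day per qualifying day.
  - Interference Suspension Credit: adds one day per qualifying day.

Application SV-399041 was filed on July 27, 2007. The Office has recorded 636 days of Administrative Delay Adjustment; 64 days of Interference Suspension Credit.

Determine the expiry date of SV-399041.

2033-06-26

Base term: filing date + 24 years → 27 July 2031.
Administrative Delay Adjustment: +636 days → 23 April 2033.
Interference Suspension Credit: +64 days → 26 June 2033.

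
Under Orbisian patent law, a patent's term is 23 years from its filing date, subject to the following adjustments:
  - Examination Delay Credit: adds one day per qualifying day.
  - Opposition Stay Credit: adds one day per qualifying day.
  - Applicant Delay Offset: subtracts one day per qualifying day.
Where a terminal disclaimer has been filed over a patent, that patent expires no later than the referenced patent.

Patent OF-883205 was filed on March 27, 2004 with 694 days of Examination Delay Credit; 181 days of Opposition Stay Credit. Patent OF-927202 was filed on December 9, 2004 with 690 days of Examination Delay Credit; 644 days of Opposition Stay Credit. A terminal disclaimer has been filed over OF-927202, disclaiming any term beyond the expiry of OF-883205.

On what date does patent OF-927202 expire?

Natural term of OF-927202:
  Base: filing + 23 years → 9 December 2027.
  Examination Delay Credit: +690 days → 29 October 2029.
  Opposition Stay Credit: +644 days → 4 August 2031.
Expiry of referenced patent OF-883205:
  Base: filing + 23 years → 27 March 2027.
  Examination Delay Credit: +694 days → 18 February 2029.
  Opposition Stay Credit: +181 days → 18 August 2029.
Terminal disclaimer: OF-927202 expires on the earlier of 4 August 2031 and 18 August 2029.

2029-08-18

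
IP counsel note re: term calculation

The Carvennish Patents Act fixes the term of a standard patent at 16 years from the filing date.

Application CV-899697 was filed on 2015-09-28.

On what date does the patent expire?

2031-09-28

Filing date + 16 years → 28 September 2031.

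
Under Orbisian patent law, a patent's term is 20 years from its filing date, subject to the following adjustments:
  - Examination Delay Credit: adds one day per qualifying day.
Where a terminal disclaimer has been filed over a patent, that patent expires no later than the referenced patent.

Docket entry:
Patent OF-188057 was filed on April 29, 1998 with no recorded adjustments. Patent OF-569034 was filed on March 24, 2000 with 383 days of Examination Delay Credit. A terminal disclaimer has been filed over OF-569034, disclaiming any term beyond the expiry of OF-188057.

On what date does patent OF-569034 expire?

April 29, 2018

Natural term of OF-569034:
  Base: filing + 20 years → 24 March 2020.
  Examination Delay Credit: +383 days → 11 April 2021.
Expiry of referenced patent OF-188057:
  Base: filing + 20 years → 29 April 2018.
Terminal disclaimer: OF-569034 expires on the earlier of 11 April 2021 and 29 April 2018.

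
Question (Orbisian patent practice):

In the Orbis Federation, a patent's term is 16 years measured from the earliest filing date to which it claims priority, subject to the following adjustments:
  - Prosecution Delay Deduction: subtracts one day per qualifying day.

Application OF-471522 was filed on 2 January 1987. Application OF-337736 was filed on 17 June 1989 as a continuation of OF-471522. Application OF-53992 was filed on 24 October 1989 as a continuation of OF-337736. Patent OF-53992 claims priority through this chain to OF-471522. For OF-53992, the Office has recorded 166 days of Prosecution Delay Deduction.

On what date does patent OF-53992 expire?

Earliest priority filing: 2 January 1987.
Base term: 2 January 1987 + 16 years → 2 January 2003.
Prosecution Delay Deduction: −166 days → 20 July 2002.

2002-07-20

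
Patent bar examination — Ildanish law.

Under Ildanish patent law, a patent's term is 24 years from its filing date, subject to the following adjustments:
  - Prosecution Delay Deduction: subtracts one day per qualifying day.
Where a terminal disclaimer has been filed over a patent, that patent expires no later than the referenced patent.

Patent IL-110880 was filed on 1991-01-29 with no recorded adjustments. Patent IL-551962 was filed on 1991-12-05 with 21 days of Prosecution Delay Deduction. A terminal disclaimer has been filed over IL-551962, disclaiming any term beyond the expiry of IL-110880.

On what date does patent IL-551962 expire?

Natural term of IL-551962:
  Base: filing + 24 years → 5 December 2015.
  Prosecution Delay Deduction: −21 days → 14 November 2015.
Expiry of referenced patent IL-110880:
  Base: filing + 24 years → 29 January 2015.
Terminal disclaimer: IL-551962 expires on the earlier of 14 November 2015 and 29 January 2015.

2015-01-29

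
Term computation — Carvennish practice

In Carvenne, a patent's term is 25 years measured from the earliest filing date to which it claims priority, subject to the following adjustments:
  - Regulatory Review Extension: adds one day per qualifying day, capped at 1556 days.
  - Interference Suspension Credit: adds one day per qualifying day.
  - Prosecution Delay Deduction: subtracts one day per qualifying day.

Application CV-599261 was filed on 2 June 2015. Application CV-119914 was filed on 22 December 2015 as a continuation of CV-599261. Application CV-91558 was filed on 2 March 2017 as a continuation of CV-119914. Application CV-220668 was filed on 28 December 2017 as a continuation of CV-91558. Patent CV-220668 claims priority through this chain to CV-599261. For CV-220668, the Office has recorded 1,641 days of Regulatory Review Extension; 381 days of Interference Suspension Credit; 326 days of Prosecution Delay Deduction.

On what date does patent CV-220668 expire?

Earliest priority filing: 2 June 2015.
Base term: 2 June 2015 + 25 years → 2 June 2040.
Regulatory Review Extension: 1641 days claimed exceeds the 1556-day cap, so +1556 days → 5 September 2044.
Interference Suspension Credit: +381 days → 21 September 2045.
Prosecution Delay Deduction: −326 days → 30 October 2044.

October 30, 2044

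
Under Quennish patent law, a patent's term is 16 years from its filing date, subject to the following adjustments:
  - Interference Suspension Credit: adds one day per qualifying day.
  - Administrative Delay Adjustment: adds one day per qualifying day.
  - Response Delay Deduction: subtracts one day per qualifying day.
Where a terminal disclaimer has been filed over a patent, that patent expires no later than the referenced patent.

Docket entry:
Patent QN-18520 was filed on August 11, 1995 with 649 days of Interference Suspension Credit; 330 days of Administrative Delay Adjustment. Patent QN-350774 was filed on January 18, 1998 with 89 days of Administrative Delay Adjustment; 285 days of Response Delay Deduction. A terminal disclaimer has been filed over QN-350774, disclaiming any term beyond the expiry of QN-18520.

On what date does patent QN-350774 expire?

July 6, 2013

Natural term of QN-350774:
  Base: filing + 16 years → 18 January 2014.
  Administrative Delay Adjustment: +89 days → 17 April 2014.
  Response Delay Deduction: −285 days → 6 July 2013.
Expiry of referenced patent QN-18520:
  Base: filing + 16 years → 11 August 2011.
  Interference Suspension Credit: +649 days → 21 May 2013.
  Administrative Delay Adjustment: +330 days → 16 April 2014.
Terminal disclaimer: QN-350774 expires on the earlier of 6 July 2013 and 16 April 2014.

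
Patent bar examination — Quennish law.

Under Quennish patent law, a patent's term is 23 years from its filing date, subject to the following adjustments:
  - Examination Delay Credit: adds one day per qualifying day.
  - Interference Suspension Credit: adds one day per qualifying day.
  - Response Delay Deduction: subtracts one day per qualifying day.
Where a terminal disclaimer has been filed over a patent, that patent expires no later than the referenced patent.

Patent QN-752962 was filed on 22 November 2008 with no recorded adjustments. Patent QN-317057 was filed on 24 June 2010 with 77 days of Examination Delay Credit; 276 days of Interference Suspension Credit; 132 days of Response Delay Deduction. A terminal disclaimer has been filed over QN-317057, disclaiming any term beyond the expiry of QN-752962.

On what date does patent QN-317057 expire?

Natural term of QN-317057:
  Base: filing + 23 years → 24 June 2033.
  Examination Delay Credit: +77 days → 9 September 2033.
  Interference Suspension Credit: +276 days → 12 June 2034.
  Response Delay Deduction: −132 days → 31 January 2034.
Expiry of referenced patent QN-752962:
  Base: filing + 23 years → 22 November 2031.
Terminal disclaimer: QN-317057 expires on the earlier of 31 January 2034 and 22 November 2031.

November 22, 2031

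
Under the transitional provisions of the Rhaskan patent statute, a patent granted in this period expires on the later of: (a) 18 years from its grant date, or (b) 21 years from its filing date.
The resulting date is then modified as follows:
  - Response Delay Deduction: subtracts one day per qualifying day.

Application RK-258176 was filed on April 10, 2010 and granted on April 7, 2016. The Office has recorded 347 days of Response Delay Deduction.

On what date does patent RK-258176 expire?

2033-04-25

(a) grant + 18 years → 7 April 2034.
(b) filing + 21 years → 10 April 2031.
Later of the two: 7 April 2034.
Response Delay Deduction: −347 days → 25 April 2033.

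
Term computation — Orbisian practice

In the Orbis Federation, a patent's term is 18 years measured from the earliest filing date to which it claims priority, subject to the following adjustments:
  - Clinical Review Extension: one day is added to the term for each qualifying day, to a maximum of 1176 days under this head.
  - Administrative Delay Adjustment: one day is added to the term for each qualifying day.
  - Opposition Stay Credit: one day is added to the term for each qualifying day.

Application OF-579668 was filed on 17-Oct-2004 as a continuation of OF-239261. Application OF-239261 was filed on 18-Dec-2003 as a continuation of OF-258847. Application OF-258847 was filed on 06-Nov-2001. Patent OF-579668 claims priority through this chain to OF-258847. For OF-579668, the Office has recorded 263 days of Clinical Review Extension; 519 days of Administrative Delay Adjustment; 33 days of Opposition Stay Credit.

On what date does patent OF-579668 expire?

January 29, 2022

Earliest priority filing: 6 November 2001.
Base term: 6 November 2001 + 18 years → 6 November 2019.
Clinical Review Extension: 263 days (within the 1176-day cap) → +263 days → 26 July 2020.
Administrative Delay Adjustment: +519 days → 27 December 2021.
Opposition Stay Credit: +33 days → 29 January 2022.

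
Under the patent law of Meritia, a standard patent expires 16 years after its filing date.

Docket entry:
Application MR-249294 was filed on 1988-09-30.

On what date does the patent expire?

2004-09-30

Filing date + 16 years → 30 September 2004.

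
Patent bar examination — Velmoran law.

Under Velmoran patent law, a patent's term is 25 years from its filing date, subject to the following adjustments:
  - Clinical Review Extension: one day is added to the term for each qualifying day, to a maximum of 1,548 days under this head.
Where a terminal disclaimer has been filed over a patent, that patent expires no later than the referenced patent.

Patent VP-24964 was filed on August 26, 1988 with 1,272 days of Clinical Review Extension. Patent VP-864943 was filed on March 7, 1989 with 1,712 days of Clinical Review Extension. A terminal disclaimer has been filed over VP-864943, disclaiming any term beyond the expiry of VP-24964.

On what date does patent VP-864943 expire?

Natural term of VP-864943:
  Base: filing + 25 years → 7 March 2014.
  Clinical Review Extension: 1712 days claimed exceeds the 1548-day cap, so +1548 days → 2 June 2018.
Expiry of referenced patent VP-24964:
  Base: filing + 25 years → 26 August 2013.
  Clinical Review Extension: 1272 days (within the 1548-day cap) → +1272 days → 18 February 2017.
Terminal disclaimer: VP-864943 expires on the earlier of 2 June 2018 and 18 February 2017.

February 18, 2017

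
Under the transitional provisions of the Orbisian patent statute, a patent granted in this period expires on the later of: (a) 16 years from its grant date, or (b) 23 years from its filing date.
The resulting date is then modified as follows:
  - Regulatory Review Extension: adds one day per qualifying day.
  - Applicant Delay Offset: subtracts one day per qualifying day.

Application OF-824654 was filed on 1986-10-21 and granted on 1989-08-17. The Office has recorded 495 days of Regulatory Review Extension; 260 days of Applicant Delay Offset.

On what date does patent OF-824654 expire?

June 13, 2010

(a) grant + 16 years → 17 August 2005.
(b) filing + 23 years → 21 October 2009.
Later of the two: 21 October 2009.
Regulatory Review Extension: +495 days → 28 February 2011.
Applicant Delay Offset: −260 days → 13 June 2010.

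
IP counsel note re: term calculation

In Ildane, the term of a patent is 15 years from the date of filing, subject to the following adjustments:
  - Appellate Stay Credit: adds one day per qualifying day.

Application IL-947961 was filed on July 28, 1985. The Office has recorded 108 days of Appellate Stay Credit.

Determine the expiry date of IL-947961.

2000-11-13

Base term: filing date + 15 years → 28 July 2000.
Appellate Stay Credit: +108 days → 13 November 2000.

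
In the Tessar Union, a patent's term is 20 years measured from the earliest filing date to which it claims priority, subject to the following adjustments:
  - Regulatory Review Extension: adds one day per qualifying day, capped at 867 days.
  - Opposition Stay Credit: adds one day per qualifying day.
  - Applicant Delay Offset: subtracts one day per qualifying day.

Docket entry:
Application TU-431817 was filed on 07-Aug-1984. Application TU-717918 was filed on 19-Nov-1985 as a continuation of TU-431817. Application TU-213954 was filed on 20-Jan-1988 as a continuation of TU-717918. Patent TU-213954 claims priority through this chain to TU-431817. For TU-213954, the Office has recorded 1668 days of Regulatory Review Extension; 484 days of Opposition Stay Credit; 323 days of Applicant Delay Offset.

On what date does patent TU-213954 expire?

June 1, 2007

Earliest priority filing: 7 August 1984.
Base term: 7 August 1984 + 20 years → 7 August 2004.
Regulatory Review Extension: 1668 days claimed exceeds the 867-day cap, so +867 days → 22 December 2006.
Opposition Stay Credit: +484 days → 19 April 2008.
Applicant Delay Offset: −323 days → 1 June 2007.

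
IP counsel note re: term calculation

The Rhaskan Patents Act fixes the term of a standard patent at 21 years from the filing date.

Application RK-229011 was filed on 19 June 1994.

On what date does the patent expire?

2015-06-19

Filing date + 21 years → 19 June 2015.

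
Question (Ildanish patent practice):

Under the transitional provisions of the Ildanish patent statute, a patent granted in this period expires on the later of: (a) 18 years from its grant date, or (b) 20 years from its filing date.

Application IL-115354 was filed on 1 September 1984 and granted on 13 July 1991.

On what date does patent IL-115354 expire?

(a) grant + 18 years → 13 July 2009.
(b) filing + 20 years → 1 September 2004.
Later of the two: 13 July 2009.

July 13, 2009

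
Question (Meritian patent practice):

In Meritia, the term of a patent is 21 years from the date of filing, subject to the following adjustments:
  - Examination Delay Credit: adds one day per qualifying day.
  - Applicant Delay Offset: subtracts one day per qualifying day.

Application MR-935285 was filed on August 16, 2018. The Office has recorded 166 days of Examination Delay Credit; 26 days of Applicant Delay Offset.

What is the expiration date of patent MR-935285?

Base term: filing date + 21 years → 16 August 2039.
Examination Delay Credit: +166 days → 29 January 2040.
Applicant Delay Offset: −26 days → 3 January 2040.

2040-01-03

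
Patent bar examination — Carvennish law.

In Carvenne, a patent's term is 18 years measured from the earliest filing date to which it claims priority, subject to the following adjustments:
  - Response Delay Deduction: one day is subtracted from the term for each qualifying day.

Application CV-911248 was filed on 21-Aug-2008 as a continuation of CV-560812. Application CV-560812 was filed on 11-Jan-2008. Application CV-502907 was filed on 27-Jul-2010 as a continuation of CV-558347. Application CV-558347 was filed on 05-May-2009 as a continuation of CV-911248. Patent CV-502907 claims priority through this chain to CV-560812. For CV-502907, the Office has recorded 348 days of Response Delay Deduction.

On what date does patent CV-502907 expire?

2025-01-28

Earliest priority filing: 11 January 2008.
Base term: 11 January 2008 + 18 years → 11 January 2026.
Response Delay Deduction: −348 days → 28 January 2025.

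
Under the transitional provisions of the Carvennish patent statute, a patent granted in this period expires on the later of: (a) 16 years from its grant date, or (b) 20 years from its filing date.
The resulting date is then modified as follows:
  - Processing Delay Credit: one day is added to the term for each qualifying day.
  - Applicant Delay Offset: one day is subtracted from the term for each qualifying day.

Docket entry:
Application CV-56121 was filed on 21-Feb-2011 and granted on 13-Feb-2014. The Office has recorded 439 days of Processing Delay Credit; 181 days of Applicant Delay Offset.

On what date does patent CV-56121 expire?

2031-11-06

(a) grant + 16 years → 13 February 2030.
(b) filing + 20 years → 21 February 2031.
Later of the two: 21 February 2031.
Processing Delay Credit: +439 days → 5 May 2032.
Applicant Delay Offset: −181 days → 6 November 2031.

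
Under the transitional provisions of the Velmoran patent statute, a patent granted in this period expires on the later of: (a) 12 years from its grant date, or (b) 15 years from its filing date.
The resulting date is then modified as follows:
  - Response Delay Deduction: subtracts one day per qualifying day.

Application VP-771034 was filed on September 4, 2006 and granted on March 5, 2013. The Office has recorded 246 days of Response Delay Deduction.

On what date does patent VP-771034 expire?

July 2, 2024

(a) grant + 12 years → 5 March 2025.
(b) filing + 15 years → 4 September 2021.
Later of the two: 5 March 2025.
Response Delay Deduction: −246 days → 2 July 2024.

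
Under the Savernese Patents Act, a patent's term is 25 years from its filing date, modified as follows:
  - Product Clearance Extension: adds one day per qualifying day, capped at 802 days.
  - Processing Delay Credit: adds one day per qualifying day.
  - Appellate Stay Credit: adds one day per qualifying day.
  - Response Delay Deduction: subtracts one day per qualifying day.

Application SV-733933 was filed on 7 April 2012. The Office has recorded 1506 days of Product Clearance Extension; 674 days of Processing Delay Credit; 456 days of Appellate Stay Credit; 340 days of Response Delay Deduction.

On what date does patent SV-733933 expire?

Base term: filing date + 25 years → 7 April 2037.
Product Clearance Extension: 1506 days claimed exceeds the 802-day cap, so +802 days → 18 June 2039.
Processing Delay Credit: +674 days → 22 April 2041.
Appellate Stay Credit: +456 days → 22 July 2042.
Response Delay Deduction: −340 days → 16 August 2041.

2041-08-16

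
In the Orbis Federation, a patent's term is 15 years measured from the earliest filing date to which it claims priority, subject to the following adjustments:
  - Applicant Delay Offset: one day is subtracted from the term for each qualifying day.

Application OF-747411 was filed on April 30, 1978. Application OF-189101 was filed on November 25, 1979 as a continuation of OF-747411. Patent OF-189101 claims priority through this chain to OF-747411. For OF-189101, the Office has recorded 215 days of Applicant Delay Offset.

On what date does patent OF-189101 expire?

1992-09-27

Earliest priority filing: 30 April 1978.
Base term: 30 April 1978 + 15 years → 30 April 1993.
Applicant Delay Offset: −215 days → 27 September 1992.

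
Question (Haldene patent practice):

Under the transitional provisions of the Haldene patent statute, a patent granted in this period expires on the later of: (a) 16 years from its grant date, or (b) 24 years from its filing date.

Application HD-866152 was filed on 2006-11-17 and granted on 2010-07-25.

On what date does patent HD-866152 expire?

(a) grant + 16 years → 25 July 2026.
(b) filing + 24 years → 17 November 2030.
Later of the two: 17 November 2030.

2030-11-17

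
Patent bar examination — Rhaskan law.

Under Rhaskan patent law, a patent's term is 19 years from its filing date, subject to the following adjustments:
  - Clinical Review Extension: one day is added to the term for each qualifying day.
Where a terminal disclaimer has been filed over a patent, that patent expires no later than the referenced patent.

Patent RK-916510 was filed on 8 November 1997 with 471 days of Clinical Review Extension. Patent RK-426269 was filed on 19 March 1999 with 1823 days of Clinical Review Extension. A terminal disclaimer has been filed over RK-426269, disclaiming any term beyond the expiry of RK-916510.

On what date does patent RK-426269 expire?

Natural term of RK-426269:
  Base: filing + 19 years → 19 March 2018.
  Clinical Review Extension: +1823 days → 16 March 2023.
Expiry of referenced patent RK-916510:
  Base: filing + 19 years → 8 November 2016.
  Clinical Review Extension: +471 days → 22 February 2018.
Terminal disclaimer: RK-426269 expires on the earlier of 16 March 2023 and 22 February 2018.

2018-02-22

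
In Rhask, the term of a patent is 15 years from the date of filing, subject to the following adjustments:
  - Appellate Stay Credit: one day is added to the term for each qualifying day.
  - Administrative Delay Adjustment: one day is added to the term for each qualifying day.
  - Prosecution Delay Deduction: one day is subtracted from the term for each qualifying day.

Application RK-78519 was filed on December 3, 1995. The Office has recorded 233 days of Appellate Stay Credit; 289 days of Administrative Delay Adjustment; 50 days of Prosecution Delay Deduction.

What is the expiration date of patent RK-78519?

Base term: filing date + 15 years → 3 December 2010.
Appellate Stay Credit: +233 days → 24 July 2011.
Administrative Delay Adjustment: +289 days → 8 May 2012.
Prosecution Delay Deduction: −50 days → 19 March 2012.

2012-03-19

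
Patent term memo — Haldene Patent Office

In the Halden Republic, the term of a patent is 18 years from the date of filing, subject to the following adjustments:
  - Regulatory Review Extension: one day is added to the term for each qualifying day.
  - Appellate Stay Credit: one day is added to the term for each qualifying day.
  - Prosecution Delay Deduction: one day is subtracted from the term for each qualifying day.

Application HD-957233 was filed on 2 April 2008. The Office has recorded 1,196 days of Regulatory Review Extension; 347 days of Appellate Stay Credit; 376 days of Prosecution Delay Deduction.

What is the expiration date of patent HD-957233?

Base term: filing date + 18 years → 2 April 2026.
Regulatory Review Extension: +1196 days → 11 July 2029.
Appellate Stay Credit: +347 days → 23 June 2030.
Prosecution Delay Deduction: −376 days → 12 June 2029.

2029-06-12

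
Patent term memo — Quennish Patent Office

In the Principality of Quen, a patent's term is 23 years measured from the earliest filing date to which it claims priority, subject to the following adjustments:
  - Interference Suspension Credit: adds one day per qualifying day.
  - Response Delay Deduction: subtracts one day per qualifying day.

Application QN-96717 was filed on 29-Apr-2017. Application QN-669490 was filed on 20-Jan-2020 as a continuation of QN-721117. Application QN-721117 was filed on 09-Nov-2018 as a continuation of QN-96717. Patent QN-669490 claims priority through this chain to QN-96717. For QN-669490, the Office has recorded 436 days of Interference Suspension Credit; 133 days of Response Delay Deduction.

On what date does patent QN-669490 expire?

Earliest priority filing: 29 April 2017.
Base term: 29 April 2017 + 23 years → 29 April 2040.
Interference Suspension Credit: +436 days → 9 July 2041.
Response Delay Deduction: −133 days → 26 February 2041.

2041-02-26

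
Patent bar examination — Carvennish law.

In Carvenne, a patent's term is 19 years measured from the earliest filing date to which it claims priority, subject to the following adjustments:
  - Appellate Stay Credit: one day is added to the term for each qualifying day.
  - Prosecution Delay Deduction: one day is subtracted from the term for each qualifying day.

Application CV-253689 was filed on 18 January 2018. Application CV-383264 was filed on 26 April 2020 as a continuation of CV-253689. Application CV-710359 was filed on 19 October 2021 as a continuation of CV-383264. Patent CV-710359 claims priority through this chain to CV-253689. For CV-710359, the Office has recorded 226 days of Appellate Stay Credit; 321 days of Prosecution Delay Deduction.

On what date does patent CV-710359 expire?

October 15, 2036

Earliest priority filing: 18 January 2018.
Base term: 18 January 2018 + 19 years → 18 January 2037.
Appellate Stay Credit: +226 days → 1 September 2037.
Prosecution Delay Deduction: −321 days → 15 October 2036.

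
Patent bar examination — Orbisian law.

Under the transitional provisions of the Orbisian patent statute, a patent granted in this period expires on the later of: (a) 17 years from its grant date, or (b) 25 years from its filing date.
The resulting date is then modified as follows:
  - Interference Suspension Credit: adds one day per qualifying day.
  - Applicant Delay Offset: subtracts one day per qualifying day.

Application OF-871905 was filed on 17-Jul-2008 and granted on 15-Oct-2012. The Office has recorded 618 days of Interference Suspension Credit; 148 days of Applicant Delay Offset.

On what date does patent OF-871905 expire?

October 30, 2034

(a) grant + 17 years → 15 October 2029.
(b) filing + 25 years → 17 July 2033.
Later of the two: 17 July 2033.
Interference Suspension Credit: +618 days → 27 March 2035.
Applicant Delay Offset: −148 days → 30 October 2034.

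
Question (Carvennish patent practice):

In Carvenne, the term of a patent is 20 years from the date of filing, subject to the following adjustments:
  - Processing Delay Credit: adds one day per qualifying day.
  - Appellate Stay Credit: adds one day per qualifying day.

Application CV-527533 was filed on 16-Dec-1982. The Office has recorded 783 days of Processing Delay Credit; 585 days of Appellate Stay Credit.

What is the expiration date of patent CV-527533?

Base term: filing date + 20 years → 16 December 2002.
Processing Delay Credit: +783 days → 6 February 2005.
Appellate Stay Credit: +585 days → 14 September 2006.

2006-09-14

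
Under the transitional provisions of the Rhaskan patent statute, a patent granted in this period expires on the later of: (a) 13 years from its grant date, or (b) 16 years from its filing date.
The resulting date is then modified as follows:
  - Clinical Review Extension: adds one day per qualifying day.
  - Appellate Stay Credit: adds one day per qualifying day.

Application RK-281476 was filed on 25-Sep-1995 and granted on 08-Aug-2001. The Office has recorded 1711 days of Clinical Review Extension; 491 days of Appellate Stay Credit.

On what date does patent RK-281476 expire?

(a) grant + 13 years → 8 August 2014.
(b) filing + 16 years → 25 September 2011.
Later of the two: 8 August 2014.
Clinical Review Extension: +1711 days → 15 April 2019.
Appellate Stay Credit: +491 days → 18 August 2020.

August 18, 2020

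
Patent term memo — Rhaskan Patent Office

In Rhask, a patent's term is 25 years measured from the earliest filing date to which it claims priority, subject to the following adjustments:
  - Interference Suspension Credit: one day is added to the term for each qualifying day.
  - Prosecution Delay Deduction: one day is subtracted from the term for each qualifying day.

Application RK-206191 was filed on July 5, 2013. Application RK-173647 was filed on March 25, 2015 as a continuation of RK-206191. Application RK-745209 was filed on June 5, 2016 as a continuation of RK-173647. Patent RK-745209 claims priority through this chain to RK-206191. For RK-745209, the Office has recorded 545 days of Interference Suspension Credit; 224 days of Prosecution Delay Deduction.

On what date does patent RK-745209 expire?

May 22, 2039

Earliest priority filing: 5 July 2013.
Base term: 5 July 2013 + 25 years → 5 July 2038.
Interference Suspension Credit: +545 days → 1 January 2040.
Prosecution Delay Deduction: −224 days → 22 May 2039.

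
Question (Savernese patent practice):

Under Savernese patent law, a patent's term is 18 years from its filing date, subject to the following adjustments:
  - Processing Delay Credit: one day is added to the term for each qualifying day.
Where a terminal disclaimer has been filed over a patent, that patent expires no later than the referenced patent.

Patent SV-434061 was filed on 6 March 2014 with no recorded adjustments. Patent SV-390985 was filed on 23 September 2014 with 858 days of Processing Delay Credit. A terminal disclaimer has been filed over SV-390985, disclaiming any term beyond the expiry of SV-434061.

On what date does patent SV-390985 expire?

2032-03-06

Natural term of SV-390985:
  Base: filing + 18 years → 23 September 2032.
  Processing Delay Credit: +858 days → 29 January 2035.
Expiry of referenced patent SV-434061:
  Base: filing + 18 years → 6 March 2032.
Terminal disclaimer: SV-390985 expires on the earlier of 29 January 2035 and 6 March 2032.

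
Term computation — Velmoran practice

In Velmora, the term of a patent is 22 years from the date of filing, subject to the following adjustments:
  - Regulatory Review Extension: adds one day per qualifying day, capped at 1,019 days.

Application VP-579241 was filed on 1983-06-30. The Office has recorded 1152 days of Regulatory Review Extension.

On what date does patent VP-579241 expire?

April 14, 2008

Base term: filing date + 22 years → 30 June 2005.
Regulatory Review Extension: 1152 days claimed exceeds the 1019-day cap, so +1019 days → 14 April 2008.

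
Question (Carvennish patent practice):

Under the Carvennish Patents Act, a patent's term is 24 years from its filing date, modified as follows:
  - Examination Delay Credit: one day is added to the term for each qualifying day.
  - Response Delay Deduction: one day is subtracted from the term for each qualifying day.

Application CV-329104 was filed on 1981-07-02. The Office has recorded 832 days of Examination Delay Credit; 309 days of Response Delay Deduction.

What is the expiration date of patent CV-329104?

Base term: filing date + 24 years → 2 July 2005.
Examination Delay Credit: +832 days → 12 October 2007.
Response Delay Deduction: −309 days → 7 December 2006.

December 7, 2006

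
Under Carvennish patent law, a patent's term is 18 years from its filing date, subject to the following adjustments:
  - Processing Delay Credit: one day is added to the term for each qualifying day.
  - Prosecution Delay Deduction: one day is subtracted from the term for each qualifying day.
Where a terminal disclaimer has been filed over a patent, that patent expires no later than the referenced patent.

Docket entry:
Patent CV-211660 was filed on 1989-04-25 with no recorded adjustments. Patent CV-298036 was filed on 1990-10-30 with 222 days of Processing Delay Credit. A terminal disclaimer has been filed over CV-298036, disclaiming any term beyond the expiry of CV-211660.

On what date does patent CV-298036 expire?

April 25, 2007

Natural term of CV-298036:
  Base: filing + 18 years → 30 October 2008.
  Processing Delay Credit: +222 days → 9 June 2009.
Expiry of referenced patent CV-211660:
  Base: filing + 18 years → 25 April 2007.
Terminal disclaimer: CV-298036 expires on the earlier of 9 June 2009 and 25 April 2007.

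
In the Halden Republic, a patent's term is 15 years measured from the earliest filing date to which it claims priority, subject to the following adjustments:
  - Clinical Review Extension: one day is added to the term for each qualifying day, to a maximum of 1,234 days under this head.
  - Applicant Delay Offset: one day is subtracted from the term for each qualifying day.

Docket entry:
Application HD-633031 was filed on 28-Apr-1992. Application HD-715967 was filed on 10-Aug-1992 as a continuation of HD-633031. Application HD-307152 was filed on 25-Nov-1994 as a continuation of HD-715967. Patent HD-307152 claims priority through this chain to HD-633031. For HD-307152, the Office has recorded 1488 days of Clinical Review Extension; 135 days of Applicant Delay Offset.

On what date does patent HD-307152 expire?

2010-05-01

Earliest priority filing: 28 April 1992.
Base term: 28 April 1992 + 15 years → 28 April 2007.
Clinical Review Extension: 1488 days claimed exceeds the 1234-day cap, so +1234 days → 13 September 2010.
Applicant Delay Offset: −135 days → 1 May 2010.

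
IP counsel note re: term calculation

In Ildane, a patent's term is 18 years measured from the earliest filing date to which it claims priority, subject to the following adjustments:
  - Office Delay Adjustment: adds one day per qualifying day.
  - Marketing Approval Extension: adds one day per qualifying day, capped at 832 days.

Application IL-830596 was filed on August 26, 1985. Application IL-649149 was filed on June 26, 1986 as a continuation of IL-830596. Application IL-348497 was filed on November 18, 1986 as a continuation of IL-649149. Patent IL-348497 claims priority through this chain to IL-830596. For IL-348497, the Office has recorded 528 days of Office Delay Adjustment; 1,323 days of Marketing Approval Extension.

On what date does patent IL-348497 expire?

May 17, 2007

Earliest priority filing: 26 August 1985.
Base term: 26 August 1985 + 18 years → 26 August 2003.
Office Delay Adjustment: +528 days → 4 February 2005.
Marketing Approval Extension: 1323 days claimed exceeds the 832-day cap, so +832 days → 17 May 2007.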